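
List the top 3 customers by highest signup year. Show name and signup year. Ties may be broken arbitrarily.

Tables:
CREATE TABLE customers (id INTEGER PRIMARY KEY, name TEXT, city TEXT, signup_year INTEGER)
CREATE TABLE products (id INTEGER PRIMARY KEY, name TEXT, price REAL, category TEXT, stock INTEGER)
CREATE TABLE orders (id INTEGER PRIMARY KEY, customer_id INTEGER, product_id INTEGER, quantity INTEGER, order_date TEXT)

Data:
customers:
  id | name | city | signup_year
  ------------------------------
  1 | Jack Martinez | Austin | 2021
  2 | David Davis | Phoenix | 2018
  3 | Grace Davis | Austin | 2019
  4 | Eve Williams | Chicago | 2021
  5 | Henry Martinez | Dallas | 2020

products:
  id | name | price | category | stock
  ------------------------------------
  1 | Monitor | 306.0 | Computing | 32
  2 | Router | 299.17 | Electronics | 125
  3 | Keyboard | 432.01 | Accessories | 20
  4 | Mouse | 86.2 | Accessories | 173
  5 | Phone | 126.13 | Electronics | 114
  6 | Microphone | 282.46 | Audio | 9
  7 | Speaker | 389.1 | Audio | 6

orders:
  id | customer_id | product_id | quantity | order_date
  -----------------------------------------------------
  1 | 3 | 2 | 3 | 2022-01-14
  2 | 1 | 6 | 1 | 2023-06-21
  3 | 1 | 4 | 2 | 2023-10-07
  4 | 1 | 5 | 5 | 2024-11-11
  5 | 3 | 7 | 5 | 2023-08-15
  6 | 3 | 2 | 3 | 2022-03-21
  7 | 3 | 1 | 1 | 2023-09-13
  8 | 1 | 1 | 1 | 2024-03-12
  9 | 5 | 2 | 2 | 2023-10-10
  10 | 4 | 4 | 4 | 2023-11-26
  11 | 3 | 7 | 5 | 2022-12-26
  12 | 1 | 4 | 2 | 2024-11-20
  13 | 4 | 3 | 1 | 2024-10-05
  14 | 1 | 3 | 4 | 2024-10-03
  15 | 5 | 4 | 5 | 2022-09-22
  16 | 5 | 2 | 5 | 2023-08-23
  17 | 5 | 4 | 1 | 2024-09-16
SELECT name, signup_year FROM customers ORDER BY signup_year DESC LIMIT 3

Execution result:
name | signup_year
Jack Martinez | 2021
Eve Williams | 2021
Henry Martinez | 2020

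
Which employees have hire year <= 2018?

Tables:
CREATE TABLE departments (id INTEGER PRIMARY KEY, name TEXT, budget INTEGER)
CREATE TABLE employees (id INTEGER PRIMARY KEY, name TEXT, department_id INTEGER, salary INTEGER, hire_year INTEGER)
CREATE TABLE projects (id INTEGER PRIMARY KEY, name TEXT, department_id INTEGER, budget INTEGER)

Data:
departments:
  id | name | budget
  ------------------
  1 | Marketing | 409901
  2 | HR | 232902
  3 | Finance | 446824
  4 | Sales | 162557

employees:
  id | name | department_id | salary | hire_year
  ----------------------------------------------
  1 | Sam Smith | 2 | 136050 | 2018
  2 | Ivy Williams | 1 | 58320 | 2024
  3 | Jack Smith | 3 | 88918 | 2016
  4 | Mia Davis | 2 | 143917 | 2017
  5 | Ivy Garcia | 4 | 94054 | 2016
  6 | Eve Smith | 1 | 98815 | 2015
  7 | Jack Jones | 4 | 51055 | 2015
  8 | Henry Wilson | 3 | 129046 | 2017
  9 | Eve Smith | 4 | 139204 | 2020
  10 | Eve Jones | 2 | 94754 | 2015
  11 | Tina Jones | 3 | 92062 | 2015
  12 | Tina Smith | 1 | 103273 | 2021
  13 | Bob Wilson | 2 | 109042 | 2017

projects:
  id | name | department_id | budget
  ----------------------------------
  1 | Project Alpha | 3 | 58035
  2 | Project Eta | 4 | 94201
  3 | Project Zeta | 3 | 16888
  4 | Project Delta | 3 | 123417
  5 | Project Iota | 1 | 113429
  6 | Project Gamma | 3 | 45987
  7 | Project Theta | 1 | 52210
SELECT name, hire_year FROM employees WHERE hire_year <= 2018

Execution result:
name | hire_year
Sam Smith | 2018
Jack Smith | 2016
Mia Davis | 2017
Ivy Garcia | 2016
Eve Smith | 2015
Jack Jones | 2015
Henry Wilson | 2017
Eve Jones | 2015
Tina Jones | 2015
Bob Wilson | 2017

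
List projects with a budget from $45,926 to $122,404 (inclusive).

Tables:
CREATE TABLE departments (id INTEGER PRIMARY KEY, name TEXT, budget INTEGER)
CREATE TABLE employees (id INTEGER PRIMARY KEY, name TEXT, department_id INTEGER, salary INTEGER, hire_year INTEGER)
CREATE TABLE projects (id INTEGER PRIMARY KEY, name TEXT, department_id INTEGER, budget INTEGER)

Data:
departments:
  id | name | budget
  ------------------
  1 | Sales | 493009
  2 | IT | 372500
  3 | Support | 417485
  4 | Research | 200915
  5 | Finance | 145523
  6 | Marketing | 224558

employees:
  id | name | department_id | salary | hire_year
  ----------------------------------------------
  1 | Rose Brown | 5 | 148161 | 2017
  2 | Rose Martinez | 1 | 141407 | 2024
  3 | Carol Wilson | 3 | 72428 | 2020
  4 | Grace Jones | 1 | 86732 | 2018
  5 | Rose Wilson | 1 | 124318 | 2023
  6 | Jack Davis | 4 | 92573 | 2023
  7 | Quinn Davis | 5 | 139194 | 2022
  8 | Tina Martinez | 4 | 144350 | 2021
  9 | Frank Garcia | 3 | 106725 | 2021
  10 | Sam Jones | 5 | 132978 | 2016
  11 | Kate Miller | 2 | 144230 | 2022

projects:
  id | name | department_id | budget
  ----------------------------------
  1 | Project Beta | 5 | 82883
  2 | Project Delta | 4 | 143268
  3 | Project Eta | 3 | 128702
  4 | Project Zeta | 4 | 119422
SELECT name, budget FROM projects WHERE budget BETWEEN 45926 AND 122404

Execution result:
name | budget
Project Beta | 82883
Project Zeta | 119422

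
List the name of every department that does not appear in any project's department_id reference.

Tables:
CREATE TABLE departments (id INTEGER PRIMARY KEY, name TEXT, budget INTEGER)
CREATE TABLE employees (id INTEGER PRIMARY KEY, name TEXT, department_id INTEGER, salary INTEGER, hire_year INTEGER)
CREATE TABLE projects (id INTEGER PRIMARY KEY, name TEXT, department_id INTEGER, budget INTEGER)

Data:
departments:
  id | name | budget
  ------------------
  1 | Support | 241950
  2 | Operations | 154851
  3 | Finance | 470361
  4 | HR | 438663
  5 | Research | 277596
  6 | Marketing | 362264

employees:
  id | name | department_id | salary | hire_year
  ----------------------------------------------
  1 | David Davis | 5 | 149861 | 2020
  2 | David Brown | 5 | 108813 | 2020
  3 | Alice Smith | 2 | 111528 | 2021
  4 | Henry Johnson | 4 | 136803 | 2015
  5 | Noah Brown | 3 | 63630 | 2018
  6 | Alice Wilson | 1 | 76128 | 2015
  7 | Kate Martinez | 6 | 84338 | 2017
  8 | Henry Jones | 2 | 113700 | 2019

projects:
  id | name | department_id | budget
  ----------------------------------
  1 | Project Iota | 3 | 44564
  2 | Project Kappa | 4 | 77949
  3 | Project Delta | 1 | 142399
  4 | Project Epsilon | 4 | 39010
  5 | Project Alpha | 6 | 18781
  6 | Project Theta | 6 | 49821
SELECT p.name FROM departments p LEFT JOIN projects c ON c.department_id = p.id WHERE c.id IS NULL

Execution result:
name
Operations
Research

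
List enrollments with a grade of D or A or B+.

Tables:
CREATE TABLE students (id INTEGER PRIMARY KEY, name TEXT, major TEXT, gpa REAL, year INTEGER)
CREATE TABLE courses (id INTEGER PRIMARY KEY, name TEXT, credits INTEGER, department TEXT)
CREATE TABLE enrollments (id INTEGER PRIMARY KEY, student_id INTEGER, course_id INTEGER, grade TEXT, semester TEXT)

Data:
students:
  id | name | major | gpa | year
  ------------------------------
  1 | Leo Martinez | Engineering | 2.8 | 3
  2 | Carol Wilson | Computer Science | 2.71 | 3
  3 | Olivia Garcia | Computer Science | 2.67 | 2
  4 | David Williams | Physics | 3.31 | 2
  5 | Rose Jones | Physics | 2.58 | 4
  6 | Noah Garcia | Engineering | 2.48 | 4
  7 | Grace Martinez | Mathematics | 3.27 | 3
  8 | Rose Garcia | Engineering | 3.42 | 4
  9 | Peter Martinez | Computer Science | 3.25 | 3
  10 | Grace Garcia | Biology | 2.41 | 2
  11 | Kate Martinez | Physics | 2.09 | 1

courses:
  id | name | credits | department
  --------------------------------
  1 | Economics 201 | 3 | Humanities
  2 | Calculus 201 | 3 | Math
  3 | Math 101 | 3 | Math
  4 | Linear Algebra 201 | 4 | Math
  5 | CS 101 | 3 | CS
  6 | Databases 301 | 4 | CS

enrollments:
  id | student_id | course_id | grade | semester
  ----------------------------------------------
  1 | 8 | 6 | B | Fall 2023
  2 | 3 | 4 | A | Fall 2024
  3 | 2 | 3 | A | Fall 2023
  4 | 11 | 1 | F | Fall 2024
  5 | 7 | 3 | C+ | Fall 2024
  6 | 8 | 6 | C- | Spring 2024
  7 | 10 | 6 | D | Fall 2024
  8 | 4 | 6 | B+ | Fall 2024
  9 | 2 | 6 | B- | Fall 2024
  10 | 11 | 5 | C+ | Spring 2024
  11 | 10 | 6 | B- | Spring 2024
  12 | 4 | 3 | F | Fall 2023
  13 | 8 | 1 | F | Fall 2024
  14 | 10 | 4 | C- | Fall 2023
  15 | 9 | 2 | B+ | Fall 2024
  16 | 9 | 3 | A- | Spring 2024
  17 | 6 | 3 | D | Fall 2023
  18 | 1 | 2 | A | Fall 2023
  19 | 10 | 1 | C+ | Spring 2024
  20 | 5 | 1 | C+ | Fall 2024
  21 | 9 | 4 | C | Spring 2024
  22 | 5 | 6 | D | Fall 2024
SELECT id, grade FROM enrollments WHERE grade IN ('D', 'A', 'B+')

Execution result:
id | grade
2 | A
3 | A
7 | D
8 | B+
15 | B+
17 | D
18 | A
22 | D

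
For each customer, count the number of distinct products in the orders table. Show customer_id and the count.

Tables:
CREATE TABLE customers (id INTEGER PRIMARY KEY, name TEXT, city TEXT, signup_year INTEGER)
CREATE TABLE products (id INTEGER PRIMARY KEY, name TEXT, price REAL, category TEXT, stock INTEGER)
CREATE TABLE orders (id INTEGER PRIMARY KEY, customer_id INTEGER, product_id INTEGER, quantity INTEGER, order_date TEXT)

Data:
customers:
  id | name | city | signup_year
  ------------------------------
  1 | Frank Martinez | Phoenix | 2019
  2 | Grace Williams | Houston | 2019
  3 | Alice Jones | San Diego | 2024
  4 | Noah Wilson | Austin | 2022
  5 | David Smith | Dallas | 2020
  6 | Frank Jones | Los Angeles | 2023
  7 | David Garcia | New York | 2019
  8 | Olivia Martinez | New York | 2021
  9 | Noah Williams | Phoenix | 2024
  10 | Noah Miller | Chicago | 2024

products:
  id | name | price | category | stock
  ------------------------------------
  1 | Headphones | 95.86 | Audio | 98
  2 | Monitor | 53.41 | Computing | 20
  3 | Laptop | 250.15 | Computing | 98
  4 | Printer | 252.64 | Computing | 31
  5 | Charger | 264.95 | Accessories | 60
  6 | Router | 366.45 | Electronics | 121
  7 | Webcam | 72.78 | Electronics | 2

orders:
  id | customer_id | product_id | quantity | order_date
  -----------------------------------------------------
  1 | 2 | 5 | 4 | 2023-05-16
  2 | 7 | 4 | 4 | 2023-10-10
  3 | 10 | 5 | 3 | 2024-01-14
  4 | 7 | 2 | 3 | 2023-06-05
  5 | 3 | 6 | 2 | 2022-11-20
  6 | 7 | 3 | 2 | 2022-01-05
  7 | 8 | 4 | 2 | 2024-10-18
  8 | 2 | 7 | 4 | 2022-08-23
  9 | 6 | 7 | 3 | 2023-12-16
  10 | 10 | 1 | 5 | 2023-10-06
SELECT customer_id, COUNT(DISTINCT product_id) AS distinct_product_count FROM orders GROUP BY customer_id

Execution result:
customer_id | distinct_product_count
2 | 2
3 | 1
6 | 1
7 | 3
8 | 1
10 | 2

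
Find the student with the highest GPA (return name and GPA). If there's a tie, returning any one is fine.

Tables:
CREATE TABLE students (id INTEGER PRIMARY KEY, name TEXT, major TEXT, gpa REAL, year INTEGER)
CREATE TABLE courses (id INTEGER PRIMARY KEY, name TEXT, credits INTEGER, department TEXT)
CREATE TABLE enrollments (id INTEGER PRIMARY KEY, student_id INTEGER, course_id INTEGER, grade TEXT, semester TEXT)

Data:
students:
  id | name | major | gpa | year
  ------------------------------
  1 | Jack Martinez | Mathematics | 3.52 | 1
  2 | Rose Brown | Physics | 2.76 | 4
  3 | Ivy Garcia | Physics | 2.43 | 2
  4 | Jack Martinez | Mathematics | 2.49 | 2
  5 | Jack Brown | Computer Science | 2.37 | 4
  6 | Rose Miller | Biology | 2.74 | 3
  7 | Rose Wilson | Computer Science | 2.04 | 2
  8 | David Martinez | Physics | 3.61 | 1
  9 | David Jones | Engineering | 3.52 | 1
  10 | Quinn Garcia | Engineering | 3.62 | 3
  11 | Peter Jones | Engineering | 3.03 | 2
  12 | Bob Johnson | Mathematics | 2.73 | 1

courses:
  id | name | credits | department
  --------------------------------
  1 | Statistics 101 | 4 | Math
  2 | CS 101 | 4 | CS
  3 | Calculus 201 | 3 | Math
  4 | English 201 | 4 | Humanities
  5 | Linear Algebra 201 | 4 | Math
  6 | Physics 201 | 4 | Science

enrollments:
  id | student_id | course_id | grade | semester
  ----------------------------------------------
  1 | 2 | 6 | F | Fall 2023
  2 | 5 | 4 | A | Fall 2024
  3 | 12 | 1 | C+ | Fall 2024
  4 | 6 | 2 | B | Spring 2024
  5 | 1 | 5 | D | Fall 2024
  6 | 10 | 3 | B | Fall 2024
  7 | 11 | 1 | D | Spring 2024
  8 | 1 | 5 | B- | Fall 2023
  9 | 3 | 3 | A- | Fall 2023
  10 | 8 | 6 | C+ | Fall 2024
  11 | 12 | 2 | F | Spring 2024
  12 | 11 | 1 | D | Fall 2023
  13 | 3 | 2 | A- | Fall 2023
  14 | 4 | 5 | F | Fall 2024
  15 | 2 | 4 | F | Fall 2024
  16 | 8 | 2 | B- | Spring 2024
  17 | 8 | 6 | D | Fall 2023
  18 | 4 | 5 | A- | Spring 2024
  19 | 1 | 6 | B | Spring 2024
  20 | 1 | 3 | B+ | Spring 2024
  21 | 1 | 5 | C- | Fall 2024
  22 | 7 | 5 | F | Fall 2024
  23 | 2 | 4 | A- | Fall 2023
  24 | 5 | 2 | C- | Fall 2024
SELECT name, gpa FROM students ORDER BY gpa DESC LIMIT 1

Execution result:
name | gpa
Quinn Garcia | 3.62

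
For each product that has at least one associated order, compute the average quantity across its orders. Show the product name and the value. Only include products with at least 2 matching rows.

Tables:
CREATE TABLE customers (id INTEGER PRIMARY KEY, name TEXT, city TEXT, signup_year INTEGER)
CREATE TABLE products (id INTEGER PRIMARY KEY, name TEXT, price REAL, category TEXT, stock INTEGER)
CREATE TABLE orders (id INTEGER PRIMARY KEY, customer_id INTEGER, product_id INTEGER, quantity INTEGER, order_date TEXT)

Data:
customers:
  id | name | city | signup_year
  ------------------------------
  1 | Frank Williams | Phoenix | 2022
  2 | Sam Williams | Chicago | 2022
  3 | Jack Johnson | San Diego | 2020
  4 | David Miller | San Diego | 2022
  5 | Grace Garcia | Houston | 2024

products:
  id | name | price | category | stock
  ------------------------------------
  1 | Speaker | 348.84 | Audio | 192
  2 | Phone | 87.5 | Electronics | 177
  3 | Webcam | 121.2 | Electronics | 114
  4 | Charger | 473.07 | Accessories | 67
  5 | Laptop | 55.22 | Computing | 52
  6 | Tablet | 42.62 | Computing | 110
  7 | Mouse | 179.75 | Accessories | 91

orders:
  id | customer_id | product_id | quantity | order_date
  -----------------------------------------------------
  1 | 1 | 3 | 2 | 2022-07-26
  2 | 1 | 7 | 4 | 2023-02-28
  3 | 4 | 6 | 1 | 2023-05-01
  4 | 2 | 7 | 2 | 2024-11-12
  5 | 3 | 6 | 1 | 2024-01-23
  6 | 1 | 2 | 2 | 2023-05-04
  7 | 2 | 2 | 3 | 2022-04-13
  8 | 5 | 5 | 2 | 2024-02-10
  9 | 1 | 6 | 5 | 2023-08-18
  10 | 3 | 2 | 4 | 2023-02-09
SELECT p.name, AVG(c.quantity) AS avg_quantity FROM orders c JOIN products p ON c.product_id = p.id GROUP BY p.id, p.name HAVING COUNT(*) >= 2

Execution result:
name | avg_quantity
Phone | 3.00
Tablet | 2.33
Mouse | 3.00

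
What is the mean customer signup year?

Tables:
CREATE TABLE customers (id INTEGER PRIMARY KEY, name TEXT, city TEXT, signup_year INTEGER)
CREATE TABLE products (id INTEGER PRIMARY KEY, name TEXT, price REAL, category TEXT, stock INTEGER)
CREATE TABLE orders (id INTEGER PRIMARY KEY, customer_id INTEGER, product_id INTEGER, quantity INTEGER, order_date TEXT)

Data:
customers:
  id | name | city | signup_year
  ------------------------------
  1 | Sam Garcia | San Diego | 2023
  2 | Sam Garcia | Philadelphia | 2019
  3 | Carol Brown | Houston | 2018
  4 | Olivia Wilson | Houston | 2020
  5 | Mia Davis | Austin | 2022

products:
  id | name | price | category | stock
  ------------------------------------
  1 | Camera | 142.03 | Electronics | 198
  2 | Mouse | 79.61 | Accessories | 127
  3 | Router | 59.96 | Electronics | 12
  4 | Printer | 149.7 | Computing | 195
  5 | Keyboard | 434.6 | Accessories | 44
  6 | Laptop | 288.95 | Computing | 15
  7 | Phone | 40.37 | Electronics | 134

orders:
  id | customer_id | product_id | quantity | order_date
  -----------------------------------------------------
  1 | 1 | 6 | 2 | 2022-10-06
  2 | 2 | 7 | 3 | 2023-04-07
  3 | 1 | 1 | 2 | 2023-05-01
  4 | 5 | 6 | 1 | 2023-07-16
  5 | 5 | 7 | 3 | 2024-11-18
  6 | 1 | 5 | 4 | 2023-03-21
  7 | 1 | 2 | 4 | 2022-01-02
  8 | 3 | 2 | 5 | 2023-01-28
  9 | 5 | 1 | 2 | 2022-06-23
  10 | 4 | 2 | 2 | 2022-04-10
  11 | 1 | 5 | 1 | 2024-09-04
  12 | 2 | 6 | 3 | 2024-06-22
SELECT AVG(signup_year) FROM customers

Execution result:
2020.40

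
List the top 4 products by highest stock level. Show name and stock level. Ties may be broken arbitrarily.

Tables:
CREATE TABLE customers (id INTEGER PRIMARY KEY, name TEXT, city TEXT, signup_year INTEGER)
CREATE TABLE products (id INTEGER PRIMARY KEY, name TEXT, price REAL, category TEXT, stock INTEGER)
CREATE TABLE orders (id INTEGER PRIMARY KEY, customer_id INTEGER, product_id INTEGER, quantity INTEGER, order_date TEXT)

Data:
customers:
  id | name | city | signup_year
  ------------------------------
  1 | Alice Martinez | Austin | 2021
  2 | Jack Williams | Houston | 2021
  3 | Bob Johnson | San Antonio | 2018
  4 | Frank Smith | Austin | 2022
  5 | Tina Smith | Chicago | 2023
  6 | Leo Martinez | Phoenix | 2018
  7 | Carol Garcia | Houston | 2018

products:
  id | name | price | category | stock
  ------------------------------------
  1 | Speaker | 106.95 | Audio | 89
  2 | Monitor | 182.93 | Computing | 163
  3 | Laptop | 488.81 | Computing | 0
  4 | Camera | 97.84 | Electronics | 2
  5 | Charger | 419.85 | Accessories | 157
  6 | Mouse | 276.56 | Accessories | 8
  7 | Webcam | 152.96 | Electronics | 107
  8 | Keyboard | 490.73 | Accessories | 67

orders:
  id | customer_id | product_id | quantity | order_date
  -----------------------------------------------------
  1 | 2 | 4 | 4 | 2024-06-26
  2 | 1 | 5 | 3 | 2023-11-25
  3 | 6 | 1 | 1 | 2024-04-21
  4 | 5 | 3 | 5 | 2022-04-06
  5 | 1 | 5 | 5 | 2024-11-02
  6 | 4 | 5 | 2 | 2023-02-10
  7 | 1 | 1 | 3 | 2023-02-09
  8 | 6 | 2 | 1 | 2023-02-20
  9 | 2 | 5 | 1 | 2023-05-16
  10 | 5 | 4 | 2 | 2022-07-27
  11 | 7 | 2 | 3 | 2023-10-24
SELECT name, stock FROM products ORDER BY stock DESC LIMIT 4

Execution result:
name | stock
Monitor | 163
Charger | 157
Webcam | 107
Speaker | 89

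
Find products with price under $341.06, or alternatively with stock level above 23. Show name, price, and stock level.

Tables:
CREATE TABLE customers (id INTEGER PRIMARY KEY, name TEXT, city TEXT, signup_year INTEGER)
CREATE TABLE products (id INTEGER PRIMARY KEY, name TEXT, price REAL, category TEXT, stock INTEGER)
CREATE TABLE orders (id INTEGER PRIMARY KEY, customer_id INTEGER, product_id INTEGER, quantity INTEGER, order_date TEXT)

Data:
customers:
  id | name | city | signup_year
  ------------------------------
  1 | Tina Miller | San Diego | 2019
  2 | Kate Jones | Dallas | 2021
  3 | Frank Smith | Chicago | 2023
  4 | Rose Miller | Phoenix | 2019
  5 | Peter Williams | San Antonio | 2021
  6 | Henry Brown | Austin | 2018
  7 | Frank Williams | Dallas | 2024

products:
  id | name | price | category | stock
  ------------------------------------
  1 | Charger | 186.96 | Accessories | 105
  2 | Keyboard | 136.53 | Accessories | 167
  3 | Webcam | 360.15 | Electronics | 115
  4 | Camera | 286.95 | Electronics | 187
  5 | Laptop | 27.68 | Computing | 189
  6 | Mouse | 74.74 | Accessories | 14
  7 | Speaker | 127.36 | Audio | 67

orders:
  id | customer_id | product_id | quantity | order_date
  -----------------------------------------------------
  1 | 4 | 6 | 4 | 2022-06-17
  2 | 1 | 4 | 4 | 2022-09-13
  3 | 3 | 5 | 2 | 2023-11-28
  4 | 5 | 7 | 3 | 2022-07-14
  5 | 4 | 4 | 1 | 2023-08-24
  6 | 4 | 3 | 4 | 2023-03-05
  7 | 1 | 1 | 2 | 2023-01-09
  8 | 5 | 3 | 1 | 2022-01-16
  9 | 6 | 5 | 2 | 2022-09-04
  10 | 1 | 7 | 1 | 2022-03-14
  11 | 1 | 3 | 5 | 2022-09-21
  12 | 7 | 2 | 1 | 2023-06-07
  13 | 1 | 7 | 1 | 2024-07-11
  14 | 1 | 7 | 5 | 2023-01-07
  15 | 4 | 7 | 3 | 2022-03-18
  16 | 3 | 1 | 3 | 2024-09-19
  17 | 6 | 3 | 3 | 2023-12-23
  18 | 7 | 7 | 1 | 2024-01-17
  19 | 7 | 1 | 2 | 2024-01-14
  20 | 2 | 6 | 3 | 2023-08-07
SELECT name, price, stock FROM products WHERE price < 341.06 OR stock > 23

Execution result:
name | price | stock
Charger | 186.96 | 105
Keyboard | 136.53 | 167
Webcam | 360.15 | 115
Camera | 286.95 | 187
Laptop | 27.68 | 189
Mouse | 74.74 | 14
Speaker | 127.36 | 67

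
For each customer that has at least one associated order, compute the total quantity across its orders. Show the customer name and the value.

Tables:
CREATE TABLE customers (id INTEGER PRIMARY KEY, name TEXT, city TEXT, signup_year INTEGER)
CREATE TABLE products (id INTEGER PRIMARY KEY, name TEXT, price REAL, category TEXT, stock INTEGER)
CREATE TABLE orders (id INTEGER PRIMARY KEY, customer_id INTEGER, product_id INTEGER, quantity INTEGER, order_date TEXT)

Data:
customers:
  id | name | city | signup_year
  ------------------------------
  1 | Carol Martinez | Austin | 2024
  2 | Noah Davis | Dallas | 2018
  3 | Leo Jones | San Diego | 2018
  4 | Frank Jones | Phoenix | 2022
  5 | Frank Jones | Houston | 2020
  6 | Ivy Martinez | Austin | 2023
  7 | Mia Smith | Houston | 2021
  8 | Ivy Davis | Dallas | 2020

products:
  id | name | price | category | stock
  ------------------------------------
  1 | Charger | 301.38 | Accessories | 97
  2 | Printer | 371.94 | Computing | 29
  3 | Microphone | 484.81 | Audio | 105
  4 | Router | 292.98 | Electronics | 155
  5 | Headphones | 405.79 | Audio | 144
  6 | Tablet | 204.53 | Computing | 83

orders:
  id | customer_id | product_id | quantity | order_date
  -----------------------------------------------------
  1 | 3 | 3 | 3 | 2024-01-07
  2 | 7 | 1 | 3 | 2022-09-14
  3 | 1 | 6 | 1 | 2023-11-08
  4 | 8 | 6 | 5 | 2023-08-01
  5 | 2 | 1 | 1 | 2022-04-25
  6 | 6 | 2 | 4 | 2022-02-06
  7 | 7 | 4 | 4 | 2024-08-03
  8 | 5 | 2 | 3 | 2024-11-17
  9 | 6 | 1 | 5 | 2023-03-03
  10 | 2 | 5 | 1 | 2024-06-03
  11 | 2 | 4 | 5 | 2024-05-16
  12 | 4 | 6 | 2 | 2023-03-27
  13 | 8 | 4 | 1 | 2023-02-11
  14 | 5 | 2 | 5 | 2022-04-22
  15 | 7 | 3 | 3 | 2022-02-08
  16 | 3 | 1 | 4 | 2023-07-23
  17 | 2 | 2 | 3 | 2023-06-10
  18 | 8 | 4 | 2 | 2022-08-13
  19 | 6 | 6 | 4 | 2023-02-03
SELECT p.name, SUM(c.quantity) AS sum_quantity FROM orders c JOIN customers p ON c.customer_id = p.id GROUP BY p.id, p.name

Execution result:
name | sum_quantity
Carol Martinez | 1
Noah Davis | 10
Leo Jones | 7
Frank Jones | 2
Frank Jones | 8
Ivy Martinez | 13
Mia Smith | 10
Ivy Davis | 8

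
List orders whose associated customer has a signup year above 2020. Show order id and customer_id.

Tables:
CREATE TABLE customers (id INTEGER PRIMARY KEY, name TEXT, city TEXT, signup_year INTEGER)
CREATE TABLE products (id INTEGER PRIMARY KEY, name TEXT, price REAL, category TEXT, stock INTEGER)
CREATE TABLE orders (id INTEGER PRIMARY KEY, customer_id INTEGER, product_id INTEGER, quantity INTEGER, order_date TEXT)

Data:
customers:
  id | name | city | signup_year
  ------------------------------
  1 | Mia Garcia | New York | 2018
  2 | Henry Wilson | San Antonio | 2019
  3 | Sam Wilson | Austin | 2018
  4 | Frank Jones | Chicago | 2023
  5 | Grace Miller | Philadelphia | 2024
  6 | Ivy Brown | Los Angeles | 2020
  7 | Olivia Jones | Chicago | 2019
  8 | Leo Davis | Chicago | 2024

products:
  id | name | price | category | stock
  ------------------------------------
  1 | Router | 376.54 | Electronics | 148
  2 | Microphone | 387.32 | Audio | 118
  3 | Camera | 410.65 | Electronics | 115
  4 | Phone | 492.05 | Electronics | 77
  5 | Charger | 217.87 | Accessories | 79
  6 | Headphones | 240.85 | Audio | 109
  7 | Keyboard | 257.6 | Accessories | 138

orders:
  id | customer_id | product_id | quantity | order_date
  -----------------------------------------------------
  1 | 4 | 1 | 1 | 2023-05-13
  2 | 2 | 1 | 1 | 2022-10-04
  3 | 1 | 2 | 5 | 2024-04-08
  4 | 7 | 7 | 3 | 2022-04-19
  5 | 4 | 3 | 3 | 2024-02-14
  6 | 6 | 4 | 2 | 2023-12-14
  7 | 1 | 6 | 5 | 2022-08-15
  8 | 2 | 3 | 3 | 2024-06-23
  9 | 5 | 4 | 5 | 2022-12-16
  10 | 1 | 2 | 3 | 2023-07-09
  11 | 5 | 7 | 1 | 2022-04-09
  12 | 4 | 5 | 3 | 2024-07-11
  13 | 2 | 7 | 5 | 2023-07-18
SELECT id, customer_id FROM orders WHERE customer_id IN (SELECT id FROM customers WHERE signup_year > 2020)

Execution result:
id | customer_id
1 | 4
5 | 4
9 | 5
11 | 5
12 | 4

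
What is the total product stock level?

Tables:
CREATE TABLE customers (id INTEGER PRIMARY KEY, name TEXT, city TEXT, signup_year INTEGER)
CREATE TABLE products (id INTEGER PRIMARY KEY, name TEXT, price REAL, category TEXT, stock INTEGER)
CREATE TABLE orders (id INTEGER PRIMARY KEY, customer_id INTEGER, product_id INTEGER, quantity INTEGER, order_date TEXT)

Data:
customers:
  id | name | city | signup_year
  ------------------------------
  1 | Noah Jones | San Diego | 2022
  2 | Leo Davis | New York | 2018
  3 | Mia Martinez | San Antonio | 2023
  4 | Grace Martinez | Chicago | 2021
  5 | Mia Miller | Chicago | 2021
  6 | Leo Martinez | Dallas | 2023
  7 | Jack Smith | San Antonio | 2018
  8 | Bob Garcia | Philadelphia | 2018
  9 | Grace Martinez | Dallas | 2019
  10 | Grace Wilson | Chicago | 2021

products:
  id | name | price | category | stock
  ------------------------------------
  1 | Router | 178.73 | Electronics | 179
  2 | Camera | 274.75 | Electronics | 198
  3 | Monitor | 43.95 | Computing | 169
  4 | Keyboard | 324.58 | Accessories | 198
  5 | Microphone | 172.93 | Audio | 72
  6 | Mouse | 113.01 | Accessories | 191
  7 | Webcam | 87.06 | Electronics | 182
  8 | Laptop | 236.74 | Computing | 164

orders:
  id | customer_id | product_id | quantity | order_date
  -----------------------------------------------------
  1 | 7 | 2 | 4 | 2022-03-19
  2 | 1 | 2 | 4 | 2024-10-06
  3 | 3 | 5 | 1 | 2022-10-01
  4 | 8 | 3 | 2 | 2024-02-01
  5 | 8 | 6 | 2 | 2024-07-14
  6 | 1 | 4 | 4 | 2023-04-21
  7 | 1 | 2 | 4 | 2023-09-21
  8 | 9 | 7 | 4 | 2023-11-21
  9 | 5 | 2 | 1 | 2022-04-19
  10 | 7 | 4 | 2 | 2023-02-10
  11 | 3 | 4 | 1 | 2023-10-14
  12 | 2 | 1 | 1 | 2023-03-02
SELECT SUM(stock) FROM products

Execution result:
1353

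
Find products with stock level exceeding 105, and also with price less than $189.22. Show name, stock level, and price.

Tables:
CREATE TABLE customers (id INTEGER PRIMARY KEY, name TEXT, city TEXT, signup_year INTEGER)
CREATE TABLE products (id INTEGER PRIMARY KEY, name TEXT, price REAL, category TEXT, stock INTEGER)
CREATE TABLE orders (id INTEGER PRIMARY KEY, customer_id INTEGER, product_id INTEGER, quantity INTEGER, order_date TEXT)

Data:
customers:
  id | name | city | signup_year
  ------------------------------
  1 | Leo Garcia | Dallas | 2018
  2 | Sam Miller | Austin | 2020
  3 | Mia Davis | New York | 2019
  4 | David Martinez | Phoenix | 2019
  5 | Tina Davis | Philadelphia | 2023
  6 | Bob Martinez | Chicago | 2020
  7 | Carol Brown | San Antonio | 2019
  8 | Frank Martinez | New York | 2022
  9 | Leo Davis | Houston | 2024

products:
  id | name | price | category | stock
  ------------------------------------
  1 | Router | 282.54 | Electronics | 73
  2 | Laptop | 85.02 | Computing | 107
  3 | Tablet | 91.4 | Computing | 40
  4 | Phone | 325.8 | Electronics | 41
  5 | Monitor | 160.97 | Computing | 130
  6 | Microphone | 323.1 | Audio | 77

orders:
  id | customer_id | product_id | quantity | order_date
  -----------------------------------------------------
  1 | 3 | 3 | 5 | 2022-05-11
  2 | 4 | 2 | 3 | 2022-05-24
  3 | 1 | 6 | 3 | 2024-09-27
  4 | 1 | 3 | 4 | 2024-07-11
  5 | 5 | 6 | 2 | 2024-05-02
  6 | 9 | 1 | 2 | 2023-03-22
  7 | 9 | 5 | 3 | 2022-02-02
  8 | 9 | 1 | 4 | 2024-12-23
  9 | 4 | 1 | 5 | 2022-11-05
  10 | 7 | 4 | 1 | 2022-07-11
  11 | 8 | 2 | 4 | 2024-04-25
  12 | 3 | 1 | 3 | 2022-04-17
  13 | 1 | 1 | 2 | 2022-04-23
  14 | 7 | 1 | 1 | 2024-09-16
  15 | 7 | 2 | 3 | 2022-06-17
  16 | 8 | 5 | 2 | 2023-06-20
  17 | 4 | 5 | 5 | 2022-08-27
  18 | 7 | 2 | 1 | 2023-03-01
SELECT name, stock, price FROM products WHERE stock > 105 AND price < 189.22

Execution result:
name | stock | price
Laptop | 107 | 85.02
Monitor | 130 | 160.97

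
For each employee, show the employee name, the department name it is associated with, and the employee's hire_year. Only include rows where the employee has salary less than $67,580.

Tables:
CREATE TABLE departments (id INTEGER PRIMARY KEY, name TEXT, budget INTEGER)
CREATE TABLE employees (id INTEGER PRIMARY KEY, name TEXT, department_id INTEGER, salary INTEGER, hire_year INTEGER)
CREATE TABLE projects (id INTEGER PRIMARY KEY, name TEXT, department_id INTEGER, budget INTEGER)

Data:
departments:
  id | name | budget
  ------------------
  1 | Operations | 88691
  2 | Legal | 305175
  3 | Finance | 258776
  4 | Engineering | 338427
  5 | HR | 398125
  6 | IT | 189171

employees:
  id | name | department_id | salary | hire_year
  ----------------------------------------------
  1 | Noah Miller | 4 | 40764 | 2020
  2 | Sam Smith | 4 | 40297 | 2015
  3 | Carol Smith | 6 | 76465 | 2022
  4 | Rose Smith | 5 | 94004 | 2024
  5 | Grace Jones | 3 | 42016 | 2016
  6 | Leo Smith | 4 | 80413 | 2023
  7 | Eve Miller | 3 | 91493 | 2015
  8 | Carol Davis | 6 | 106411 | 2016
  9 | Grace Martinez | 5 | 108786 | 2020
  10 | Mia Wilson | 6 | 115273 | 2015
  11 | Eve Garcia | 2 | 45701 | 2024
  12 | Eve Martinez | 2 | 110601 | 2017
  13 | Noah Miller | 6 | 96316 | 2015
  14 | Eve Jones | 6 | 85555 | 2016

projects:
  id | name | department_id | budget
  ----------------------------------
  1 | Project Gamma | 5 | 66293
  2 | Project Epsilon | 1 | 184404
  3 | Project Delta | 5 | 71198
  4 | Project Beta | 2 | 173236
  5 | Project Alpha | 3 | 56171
SELECT c.name, p.name AS department, c.hire_year FROM employees c JOIN departments p ON c.department_id = p.id WHERE c.salary < 67580

Execution result:
name | department | hire_year
Noah Miller | Engineering | 2020
Sam Smith | Engineering | 2015
Grace Jones | Finance | 2016
Eve Garcia | Legal | 2024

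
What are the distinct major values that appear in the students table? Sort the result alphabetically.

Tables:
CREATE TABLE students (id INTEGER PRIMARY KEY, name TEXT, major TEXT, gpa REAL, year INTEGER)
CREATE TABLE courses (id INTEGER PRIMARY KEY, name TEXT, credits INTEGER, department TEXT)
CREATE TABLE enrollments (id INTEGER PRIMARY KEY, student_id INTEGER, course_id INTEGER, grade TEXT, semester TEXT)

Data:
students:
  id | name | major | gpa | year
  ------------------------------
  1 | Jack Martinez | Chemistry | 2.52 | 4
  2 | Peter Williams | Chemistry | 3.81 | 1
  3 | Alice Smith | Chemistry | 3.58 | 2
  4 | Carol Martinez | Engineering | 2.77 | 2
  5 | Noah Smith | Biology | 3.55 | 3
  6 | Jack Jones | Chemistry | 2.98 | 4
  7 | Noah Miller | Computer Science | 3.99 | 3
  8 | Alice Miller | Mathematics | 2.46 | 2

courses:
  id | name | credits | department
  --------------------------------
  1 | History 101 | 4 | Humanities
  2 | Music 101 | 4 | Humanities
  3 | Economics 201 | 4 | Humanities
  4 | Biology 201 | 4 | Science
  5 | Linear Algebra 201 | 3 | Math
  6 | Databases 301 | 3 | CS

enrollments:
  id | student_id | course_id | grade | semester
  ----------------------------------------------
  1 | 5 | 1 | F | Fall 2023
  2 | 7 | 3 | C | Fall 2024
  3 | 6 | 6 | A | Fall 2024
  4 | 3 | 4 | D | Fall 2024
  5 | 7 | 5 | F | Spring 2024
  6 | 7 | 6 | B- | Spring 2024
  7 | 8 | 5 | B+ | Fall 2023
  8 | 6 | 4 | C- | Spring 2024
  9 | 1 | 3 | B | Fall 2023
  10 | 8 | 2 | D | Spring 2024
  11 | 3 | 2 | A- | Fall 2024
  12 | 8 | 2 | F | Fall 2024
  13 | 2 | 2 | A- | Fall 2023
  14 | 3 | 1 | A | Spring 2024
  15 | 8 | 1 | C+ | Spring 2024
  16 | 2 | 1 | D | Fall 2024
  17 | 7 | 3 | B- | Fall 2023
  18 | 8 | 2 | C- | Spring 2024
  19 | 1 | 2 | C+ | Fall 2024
SELECT DISTINCT major FROM students ORDER BY major

Execution result:
major
Biology
Chemistry
Computer Science
Engineering
Mathematics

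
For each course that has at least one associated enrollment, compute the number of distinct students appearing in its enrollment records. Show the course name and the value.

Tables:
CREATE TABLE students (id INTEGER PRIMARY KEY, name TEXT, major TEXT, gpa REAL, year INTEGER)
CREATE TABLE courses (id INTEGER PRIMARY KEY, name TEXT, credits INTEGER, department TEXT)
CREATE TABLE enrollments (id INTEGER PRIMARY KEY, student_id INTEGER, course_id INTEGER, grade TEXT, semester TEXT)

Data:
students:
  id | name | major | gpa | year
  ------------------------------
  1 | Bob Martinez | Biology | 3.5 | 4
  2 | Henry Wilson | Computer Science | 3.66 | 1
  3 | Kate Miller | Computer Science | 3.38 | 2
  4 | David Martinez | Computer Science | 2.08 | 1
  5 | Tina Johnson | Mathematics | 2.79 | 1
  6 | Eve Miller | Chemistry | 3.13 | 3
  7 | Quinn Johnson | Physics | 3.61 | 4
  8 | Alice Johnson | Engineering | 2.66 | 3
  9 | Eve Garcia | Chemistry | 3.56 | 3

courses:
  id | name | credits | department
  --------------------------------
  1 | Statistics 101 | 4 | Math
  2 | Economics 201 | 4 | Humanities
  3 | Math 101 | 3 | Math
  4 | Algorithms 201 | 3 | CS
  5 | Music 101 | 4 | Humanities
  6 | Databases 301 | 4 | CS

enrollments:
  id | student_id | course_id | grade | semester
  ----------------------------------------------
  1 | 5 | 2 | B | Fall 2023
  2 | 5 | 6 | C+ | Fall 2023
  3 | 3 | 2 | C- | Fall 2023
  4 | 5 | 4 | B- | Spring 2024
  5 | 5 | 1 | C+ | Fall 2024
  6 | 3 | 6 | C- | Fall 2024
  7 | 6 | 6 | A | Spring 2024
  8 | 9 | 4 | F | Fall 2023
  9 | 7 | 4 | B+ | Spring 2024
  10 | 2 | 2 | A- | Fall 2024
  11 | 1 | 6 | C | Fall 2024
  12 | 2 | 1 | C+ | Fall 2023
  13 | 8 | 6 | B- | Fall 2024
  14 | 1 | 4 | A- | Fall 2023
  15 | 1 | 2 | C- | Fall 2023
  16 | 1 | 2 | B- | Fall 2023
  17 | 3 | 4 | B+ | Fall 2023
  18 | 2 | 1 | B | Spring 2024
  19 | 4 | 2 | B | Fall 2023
SELECT p.name, COUNT(DISTINCT c.student_id) AS distinct_student_count FROM enrollments c JOIN courses p ON c.course_id = p.id GROUP BY p.id, p.name

Execution result:
name | distinct_student_count
Statistics 101 | 2
Economics 201 | 5
Algorithms 201 | 5
Databases 301 | 5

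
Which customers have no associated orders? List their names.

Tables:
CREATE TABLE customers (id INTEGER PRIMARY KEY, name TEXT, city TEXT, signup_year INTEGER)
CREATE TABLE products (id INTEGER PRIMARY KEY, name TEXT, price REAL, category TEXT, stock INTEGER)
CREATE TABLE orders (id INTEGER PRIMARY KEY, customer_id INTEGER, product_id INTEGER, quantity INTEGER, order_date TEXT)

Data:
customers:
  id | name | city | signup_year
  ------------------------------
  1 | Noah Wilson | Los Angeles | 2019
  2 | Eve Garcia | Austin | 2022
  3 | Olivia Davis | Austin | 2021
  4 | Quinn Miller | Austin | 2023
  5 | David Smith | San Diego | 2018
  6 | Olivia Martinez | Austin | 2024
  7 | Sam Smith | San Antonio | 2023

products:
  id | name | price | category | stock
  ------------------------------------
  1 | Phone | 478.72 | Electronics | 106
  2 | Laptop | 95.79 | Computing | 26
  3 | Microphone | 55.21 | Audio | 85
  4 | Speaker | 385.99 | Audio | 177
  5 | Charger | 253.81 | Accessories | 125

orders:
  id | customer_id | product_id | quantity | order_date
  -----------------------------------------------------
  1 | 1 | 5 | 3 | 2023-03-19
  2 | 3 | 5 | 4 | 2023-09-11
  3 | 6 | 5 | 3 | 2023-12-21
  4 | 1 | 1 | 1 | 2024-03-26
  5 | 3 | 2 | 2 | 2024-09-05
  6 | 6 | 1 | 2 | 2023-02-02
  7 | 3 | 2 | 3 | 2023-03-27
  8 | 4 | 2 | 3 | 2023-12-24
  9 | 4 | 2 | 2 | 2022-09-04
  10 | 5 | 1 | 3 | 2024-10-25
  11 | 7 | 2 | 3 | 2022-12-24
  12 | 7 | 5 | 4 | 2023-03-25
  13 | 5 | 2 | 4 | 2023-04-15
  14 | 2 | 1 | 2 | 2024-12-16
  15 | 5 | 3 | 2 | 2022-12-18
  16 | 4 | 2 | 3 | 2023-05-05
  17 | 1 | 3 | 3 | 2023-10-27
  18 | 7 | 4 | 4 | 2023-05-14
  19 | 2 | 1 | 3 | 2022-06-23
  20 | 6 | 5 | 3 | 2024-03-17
SELECT p.name FROM customers p LEFT JOIN orders c ON c.customer_id = p.id WHERE c.id IS NULL

Execution result:
(no rows)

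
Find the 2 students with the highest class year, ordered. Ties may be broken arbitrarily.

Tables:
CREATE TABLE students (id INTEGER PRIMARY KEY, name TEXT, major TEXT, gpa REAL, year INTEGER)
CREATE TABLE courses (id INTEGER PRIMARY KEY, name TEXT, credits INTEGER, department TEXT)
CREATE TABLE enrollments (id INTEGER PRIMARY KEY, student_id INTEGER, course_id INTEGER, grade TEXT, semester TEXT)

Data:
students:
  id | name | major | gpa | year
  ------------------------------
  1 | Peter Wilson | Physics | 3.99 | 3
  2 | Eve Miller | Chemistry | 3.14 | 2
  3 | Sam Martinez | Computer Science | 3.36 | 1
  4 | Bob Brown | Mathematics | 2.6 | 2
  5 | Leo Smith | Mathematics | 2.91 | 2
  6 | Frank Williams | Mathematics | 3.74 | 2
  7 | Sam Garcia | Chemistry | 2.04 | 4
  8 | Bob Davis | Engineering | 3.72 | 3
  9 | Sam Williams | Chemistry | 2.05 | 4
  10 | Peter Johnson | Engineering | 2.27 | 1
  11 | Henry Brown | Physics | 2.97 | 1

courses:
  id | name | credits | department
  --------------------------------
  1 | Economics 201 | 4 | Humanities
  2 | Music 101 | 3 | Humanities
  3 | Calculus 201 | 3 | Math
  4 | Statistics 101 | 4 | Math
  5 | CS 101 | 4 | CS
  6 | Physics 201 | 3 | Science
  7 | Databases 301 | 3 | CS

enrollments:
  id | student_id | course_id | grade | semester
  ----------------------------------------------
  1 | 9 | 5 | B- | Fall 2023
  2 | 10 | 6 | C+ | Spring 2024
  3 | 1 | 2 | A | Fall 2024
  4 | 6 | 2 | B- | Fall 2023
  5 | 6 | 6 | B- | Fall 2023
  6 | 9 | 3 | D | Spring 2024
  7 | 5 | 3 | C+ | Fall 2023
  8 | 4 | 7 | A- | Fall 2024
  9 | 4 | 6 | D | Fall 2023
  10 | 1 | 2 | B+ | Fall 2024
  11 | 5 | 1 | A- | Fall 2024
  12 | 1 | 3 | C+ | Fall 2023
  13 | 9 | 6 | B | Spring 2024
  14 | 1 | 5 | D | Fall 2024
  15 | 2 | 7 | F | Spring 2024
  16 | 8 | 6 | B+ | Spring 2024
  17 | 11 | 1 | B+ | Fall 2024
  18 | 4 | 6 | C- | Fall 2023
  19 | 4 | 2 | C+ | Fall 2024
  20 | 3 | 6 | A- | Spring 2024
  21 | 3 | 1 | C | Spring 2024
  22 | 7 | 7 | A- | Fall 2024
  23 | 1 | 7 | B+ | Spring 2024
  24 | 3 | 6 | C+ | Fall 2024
SELECT name, year FROM students ORDER BY year DESC LIMIT 2

Execution result:
name | year
Sam Garcia | 4
Sam Williams | 4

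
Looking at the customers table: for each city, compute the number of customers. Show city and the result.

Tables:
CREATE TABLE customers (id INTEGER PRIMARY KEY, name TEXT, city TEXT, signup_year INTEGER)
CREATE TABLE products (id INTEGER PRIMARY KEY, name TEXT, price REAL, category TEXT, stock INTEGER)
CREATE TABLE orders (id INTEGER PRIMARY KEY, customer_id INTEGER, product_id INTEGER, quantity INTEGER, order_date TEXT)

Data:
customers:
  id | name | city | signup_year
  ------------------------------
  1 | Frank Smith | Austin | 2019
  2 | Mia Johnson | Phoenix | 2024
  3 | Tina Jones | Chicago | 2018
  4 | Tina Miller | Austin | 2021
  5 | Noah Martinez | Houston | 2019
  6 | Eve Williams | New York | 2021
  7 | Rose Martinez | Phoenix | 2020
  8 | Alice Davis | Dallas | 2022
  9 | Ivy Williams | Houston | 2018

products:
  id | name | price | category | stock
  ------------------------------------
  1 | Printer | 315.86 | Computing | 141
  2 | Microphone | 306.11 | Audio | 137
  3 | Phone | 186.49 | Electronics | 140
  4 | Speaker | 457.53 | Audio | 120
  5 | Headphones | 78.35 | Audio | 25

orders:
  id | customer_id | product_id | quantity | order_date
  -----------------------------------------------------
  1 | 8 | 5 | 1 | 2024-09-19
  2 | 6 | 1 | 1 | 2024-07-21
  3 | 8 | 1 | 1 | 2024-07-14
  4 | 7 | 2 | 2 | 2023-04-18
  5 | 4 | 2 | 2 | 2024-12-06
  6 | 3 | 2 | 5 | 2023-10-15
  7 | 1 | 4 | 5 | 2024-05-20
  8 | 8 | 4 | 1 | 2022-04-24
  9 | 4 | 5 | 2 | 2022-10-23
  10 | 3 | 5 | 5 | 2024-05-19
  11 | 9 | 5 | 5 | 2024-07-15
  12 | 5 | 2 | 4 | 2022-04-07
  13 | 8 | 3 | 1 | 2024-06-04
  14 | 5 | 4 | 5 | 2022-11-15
SELECT city, COUNT(*) AS n FROM customers GROUP BY city

Execution result:
city | n
Austin | 2
Chicago | 1
Dallas | 1
Houston | 2
New York | 1
Phoenix | 2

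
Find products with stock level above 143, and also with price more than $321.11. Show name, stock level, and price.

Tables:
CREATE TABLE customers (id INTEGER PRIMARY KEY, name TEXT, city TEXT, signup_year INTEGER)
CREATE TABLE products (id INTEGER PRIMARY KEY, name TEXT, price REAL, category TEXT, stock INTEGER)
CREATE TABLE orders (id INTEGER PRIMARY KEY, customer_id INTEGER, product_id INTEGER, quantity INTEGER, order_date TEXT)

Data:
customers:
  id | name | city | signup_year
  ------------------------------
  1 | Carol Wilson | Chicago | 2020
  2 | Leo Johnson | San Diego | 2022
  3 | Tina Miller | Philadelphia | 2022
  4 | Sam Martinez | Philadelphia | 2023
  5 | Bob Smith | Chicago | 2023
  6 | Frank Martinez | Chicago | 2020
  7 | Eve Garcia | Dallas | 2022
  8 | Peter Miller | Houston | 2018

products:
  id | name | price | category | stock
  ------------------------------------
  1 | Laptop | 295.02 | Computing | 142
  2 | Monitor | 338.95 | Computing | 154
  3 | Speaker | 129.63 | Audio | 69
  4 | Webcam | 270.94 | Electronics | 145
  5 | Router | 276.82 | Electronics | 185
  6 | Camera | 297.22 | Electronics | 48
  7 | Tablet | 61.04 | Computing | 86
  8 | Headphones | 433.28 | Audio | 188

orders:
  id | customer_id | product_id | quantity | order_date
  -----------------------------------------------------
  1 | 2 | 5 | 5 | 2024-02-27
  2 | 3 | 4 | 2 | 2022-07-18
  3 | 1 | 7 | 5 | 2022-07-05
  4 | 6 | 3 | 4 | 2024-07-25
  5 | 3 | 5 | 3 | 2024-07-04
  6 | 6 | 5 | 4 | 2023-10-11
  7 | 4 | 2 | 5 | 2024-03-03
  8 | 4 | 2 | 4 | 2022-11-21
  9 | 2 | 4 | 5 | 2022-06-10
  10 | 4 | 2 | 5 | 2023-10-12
SELECT name, stock, price FROM products WHERE stock > 143 AND price > 321.11

Execution result:
name | stock | price
Monitor | 154 | 338.95
Headphones | 188 | 433.28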